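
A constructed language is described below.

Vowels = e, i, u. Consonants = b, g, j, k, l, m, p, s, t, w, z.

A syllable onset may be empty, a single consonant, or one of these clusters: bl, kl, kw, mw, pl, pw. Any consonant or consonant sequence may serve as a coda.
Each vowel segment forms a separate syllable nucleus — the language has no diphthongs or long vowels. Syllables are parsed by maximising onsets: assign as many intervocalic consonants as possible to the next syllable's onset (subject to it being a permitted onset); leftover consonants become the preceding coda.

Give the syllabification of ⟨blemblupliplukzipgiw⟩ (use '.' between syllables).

Nuclei (vowels): e, u, i, u, i, i → 6 syllables.
V1 /e/ – V2 /u/: cluster /mbl/ — the longest permitted-onset suffix is /bl/; onset = /bl/, preceding coda = /m/.
V2 /u/ – V3 /i/: /pl/ — entire cluster is a permitted onset → onset /pl/, coda ∅.
V3 /i/ – V4 /u/: /pl/ is a licit onset in full, so it all attaches to the next syllable.
V4 /u/ – V5 /i/: /kz/ splits as /k/ + /z/ (/z/ is the longest suffix that is a licit onset).
V5 /i/ – V6 /i/: /pg/; trying suffixes from longest down, /g/ is the first permitted one, so coda /p/ | onset /g/.

blem.blu.pli.pluk.zip.giw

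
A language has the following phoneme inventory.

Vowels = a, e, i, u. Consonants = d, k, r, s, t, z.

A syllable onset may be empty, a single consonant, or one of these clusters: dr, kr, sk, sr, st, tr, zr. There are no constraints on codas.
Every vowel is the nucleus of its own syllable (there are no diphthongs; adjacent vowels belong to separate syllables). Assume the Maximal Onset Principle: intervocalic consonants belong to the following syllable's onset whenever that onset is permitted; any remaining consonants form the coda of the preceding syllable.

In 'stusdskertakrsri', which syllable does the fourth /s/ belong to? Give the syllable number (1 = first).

4

The vowels are u, e, a, i — 4 nuclei, so 4 syllables.
V1 /u/ – V2 /e/: cluster /sdsk/ — the longest permitted-onset suffix is /sk/; onset = /sk/, preceding coda = /sd/.
V2 /e/ – V3 /a/: /rt/ — longest licit onset from the right is /t/, leaving /r/ as coda.
V3 /a/ – V4 /i/: cluster /krsr/ — the longest permitted-onset suffix is /sr/; onset = /sr/, preceding coda = /kr/.
Result: stusd.sker.takr.sri.
The fourth /s/ is in the onset of syllable 4 (/sri/).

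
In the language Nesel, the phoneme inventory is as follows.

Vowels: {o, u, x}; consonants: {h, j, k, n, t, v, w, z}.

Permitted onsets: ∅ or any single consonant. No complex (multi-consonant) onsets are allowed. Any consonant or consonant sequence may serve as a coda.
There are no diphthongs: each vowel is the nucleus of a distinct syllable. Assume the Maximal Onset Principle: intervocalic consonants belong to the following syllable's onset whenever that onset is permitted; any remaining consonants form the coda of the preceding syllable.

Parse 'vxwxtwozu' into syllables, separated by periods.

vx.wxt.wo.zu

Vowels present: x, x, o, u; each is a nucleus, giving 4 syllables.
/x…x/ gap (V1→V2): /w/ → onset of the next syllable (single consonants are always licit onsets).
/x…o/ gap (V2→V3): /tw/ splits as /t/ + /w/ (/w/ is the longest suffix that is a licit onset).
/o…u/ gap (V3→V4): /z/ is a single consonant, so it becomes the next onset.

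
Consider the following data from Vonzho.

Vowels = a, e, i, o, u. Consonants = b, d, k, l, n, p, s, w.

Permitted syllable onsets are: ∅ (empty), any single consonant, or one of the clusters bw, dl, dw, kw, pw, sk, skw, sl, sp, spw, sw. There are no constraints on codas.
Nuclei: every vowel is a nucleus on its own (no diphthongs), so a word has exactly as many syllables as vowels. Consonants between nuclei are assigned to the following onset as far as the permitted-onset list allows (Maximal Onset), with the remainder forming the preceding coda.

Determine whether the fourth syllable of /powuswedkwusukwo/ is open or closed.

Vowels present: o, u, e, u, u, o; each is a nucleus, giving 6 syllables.
V1 /o/ – V2 /u/: /w/ → onset of the next syllable (single consonants are always licit onsets).
V2 /u/ – V3 /e/: cluster /sw/ — /sw/ is itself a permitted onset, so the whole cluster goes right; preceding coda = ∅.
V3 /e/ – V4 /u/: /dkw/ — longest licit onset from the right is /kw/, leaving /d/ as coda.
V4 /u/ – V5 /u/: /s/ → onset of the next syllable (single consonants are always licit onsets).
V5 /u/ – V6 /o/: /kw/ — entire cluster is a permitted onset → onset /kw/, coda ∅.
Result: po.wu.swed.kwu.su.kwo.
Syllable 4 is /kwu/; it ends in its nucleus with no coda, so it is open.

open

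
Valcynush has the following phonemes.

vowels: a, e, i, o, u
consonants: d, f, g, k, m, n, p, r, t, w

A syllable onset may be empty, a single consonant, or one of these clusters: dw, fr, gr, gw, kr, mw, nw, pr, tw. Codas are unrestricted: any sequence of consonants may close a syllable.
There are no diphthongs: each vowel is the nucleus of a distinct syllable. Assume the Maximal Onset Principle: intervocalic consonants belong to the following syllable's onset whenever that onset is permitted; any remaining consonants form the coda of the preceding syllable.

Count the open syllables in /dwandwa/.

1

Vowels present: a, a; each is a nucleus, giving 2 syllables.
V1 /a/ – V2 /a/: /ndw/; trying suffixes from longest down, /dw/ is the first permitted one, so coda /n/ | onset /dw/.
Syllabification: dwan.dwa.
Classifying each syllable: /dwan/ (closed), /dwa/ (open).
Open syllables: 1.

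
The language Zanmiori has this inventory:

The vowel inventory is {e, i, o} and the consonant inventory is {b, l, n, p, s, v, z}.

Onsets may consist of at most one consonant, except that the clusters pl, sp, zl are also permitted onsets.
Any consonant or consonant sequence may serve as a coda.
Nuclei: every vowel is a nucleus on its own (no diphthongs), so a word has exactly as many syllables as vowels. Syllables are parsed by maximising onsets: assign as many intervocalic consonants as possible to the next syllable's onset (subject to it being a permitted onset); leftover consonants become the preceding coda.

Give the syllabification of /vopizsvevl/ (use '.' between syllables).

Nuclei (vowels): o, i, e → 3 syllables.
σ1/σ2 boundary: /p/ → onset of the next syllable (single consonants are always licit onsets).
σ2/σ3 boundary: /zsv/ splits as /zs/ + /v/ (/v/ is the longest suffix that is a licit onset).

vo.pizs.vevl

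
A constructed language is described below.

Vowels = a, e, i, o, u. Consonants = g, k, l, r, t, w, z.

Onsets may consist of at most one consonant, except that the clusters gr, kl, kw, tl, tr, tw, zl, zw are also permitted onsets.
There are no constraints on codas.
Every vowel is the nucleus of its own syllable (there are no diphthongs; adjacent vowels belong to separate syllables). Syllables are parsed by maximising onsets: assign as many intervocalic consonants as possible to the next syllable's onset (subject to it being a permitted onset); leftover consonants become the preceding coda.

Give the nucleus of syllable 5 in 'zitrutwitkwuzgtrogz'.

o

The vowels are i, u, i, u, o — 5 nuclei, so 5 syllables.
The fifth nucleus (vowel 5 from the left) is /o/.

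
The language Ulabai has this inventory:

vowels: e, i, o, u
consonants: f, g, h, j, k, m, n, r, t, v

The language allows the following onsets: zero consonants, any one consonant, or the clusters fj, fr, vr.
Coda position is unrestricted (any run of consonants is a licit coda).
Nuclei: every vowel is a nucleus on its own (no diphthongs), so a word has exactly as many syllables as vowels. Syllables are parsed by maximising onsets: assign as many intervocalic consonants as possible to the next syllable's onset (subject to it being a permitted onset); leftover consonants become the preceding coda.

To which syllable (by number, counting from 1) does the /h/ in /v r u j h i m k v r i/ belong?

Nuclei (vowels): u, i, i → 3 syllables.
σ1/σ2 boundary: /jh/; trying suffixes from longest down, /h/ is the first permitted one, so coda /j/ | onset /h/.
σ2/σ3 boundary: /mkvr/ — longest licit onset from the right is /vr/, leaving /mk/ as coda.
Result: vruj.himk.vri.
The /h/ is in the onset of syllable 2 (/himk/).

2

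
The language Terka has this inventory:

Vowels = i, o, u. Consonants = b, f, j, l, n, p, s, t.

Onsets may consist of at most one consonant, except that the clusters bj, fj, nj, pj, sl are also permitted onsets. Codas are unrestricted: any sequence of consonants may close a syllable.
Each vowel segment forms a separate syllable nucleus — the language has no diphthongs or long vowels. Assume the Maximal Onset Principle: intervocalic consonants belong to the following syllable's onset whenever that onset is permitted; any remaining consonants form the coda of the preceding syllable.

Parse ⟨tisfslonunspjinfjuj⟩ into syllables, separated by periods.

tisf.slo.nuns.pjin.fjuj

Vowels present: i, o, u, i, u; each is a nucleus, giving 5 syllables.
V1 /i/ – V2 /o/: /sfsl/; trying suffixes from longest down, /sl/ is the first permitted one, so coda /sf/ | onset /sl/.
V2 /o/ – V3 /u/: just /n/ — single C goes to the following onset.
V3 /u/ – V4 /i/: /nspj/ — longest licit onset from the right is /pj/, leaving /ns/ as coda.
V4 /i/ – V5 /u/: /nfj/ splits as /n/ + /fj/ (/fj/ is the longest suffix that is a licit onset).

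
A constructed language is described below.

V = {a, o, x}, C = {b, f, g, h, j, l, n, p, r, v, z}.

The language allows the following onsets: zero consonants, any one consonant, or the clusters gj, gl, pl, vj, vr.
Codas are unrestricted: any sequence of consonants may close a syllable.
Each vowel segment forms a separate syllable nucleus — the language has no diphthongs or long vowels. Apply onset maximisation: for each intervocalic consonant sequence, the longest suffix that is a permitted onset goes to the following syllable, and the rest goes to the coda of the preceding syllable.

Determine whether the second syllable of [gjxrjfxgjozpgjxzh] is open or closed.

open

Vowels present: x, x, o, x; each is a nucleus, giving 4 syllables.
V1 /x/ – V2 /x/: /rjf/ splits as /rj/ + /f/ (/f/ is the longest suffix that is a licit onset).
V2 /x/ – V3 /o/: cluster /gj/ — /gj/ is itself a permitted onset, so the whole cluster goes right; preceding coda = ∅.
V3 /o/ – V4 /x/: /zpgj/; trying suffixes from longest down, /gj/ is the first permitted one, so coda /zp/ | onset /gj/.
So the parse is gjxrj.fx.gjozp.gjxzh.
Syllable 2 is /fx/; it ends in its nucleus with no coda, so it is open.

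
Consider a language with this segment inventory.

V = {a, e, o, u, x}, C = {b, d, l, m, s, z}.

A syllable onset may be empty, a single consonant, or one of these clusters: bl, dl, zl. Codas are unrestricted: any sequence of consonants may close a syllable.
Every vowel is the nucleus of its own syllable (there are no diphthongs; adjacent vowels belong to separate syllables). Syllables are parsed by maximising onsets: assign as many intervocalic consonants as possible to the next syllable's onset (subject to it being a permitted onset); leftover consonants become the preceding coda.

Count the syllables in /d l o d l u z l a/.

3

The vowels are o, u, a — 3 nuclei, so 3 syllables.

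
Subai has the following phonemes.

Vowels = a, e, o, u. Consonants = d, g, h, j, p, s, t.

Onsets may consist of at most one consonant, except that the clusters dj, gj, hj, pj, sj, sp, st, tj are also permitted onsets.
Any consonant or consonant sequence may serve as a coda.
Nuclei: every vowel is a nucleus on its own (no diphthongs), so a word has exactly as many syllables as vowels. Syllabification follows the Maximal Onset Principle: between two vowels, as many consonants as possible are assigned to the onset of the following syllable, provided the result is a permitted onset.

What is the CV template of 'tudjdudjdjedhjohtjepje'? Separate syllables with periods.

CVCC.CVCC.CCVC.CCVC.CCV.CCV

Vowels present: u, u, e, o, e, e; each is a nucleus, giving 6 syllables.
/u…u/ gap (V1→V2): /djd/ — longest licit onset from the right is /d/, leaving /dj/ as coda.
/u…e/ gap (V2→V3): /djdj/; trying suffixes from longest down, /dj/ is the first permitted one, so coda /dj/ | onset /dj/.
/e…o/ gap (V3→V4): /dhj/ — longest licit onset from the right is /hj/, leaving /d/ as coda.
/o…e/ gap (V4→V5): /htj/; trying suffixes from longest down, /tj/ is the first permitted one, so coda /h/ | onset /tj/.
/e…e/ gap (V5→V6): cluster /pj/ — /pj/ is itself a permitted onset, so the whole cluster goes right; preceding coda = ∅.
Putting it together: tudj.dudj.djed.hjoh.tje.pje.
Mapping each syllable to C/V: /tudj/ → CVCC, /dudj/ → CVCC, /djed/ → CCVC, /hjoh/ → CCVC, /tje/ → CCV, /pje/ → CCV.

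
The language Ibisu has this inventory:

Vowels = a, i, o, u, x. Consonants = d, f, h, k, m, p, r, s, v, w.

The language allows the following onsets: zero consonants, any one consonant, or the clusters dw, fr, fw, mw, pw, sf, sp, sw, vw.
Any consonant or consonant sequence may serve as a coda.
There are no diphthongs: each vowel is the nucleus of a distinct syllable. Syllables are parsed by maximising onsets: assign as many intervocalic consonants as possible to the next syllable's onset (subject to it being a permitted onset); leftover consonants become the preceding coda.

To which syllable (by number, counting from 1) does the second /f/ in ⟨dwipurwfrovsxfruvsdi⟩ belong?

Vowels present: i, u, o, x, u, i; each is a nucleus, giving 6 syllables.
σ1/σ2 boundary: just /p/ — single C goes to the following onset.
σ2/σ3 boundary: /rwfr/ splits as /rw/ + /fr/ (/fr/ is the longest suffix that is a licit onset).
σ3/σ4 boundary: /vs/; trying suffixes from longest down, /s/ is the first permitted one, so coda /v/ | onset /s/.
σ4/σ5 boundary: cluster /fr/ — /fr/ is itself a permitted onset, so the whole cluster goes right; preceding coda = ∅.
σ5/σ6 boundary: /vsd/; trying suffixes from longest down, /d/ is the first permitted one, so coda /vs/ | onset /d/.
Result: dwi.purw.frov.sx.fruvs.di.
The second /f/ is in the onset of syllable 5 (/fruvs/).

5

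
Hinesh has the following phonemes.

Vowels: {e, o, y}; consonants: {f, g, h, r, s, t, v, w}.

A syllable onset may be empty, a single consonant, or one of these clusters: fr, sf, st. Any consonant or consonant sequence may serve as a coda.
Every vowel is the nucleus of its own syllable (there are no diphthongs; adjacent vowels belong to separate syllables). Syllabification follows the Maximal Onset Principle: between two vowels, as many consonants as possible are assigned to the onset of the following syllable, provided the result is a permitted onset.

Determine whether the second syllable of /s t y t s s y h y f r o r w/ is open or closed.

open

Nuclei (vowels): y, y, y, o → 4 syllables.
/y…y/ gap (V1→V2): /tss/; trying suffixes from longest down, /s/ is the first permitted one, so coda /ts/ | onset /s/.
/y…y/ gap (V2→V3): just /h/ — single C goes to the following onset.
/y…o/ gap (V3→V4): /fr/ is a licit onset in full, so it all attaches to the next syllable.
Syllabification: styts.sy.hy.frorw.
Syllable 2 is /sy/; it ends in its nucleus with no coda, so it is open.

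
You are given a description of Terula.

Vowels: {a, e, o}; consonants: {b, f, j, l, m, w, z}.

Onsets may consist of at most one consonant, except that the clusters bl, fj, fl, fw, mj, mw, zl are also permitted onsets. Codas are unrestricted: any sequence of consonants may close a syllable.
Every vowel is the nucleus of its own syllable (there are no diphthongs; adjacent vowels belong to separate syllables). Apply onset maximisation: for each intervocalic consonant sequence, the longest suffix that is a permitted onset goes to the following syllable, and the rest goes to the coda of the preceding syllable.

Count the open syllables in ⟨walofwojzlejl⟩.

2

The vowels are a, o, o, e — 4 nuclei, so 4 syllables.
Between /a/ (V1) and /o/ (V2): just /l/ — single C goes to the following onset.
Between /o/ (V2) and /o/ (V3): cluster /fw/ — /fw/ is itself a permitted onset, so the whole cluster goes right; preceding coda = ∅.
Between /o/ (V3) and /e/ (V4): /jzl/; trying suffixes from longest down, /zl/ is the first permitted one, so coda /j/ | onset /zl/.
Syllabification: wa.lo.fwoj.zlejl.
Classifying each syllable: /wa/ (open), /lo/ (open), /fwoj/ (closed), /zlejl/ (closed).
Open syllables: 2.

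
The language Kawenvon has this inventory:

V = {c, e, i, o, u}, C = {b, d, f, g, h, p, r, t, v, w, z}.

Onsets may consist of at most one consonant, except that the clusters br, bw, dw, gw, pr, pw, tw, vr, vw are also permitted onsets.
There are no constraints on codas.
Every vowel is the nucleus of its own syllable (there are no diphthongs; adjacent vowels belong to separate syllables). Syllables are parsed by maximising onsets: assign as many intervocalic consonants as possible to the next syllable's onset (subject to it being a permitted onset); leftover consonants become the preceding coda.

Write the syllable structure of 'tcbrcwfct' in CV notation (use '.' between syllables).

Nuclei (vowels): c, c, c → 3 syllables.
Between /c/ (V1) and /c/ (V2): /br/ — entire cluster is a permitted onset → onset /br/, coda ∅.
Between /c/ (V2) and /c/ (V3): /wf/ splits as /w/ + /f/ (/f/ is the longest suffix that is a licit onset).
Result: tc.brcw.fct.
Mapping each syllable to C/V: /tc/ → CV, /brcw/ → CCVC, /fct/ → CVC.

CV.CCVC.CVC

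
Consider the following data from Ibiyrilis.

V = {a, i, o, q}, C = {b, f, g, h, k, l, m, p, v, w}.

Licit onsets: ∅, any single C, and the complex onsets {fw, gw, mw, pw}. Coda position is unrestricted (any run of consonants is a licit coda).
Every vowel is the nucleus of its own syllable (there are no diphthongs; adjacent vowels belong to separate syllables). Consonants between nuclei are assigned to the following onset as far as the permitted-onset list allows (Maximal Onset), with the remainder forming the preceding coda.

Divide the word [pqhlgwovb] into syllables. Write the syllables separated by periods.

pqhl.gwovb

Nuclei (vowels): q, o → 2 syllables.
/q…o/ gap (V1→V2): cluster /hlgw/ — the longest permitted-onset suffix is /gw/; onset = /gw/, preceding coda = /hl/.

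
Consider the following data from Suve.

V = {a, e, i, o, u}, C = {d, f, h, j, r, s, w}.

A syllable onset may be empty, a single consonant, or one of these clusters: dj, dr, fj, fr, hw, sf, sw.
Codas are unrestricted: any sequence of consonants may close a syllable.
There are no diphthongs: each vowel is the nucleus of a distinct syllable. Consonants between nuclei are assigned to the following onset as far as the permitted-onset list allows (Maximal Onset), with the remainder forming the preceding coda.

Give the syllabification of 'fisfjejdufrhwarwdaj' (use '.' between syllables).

The vowels are i, e, u, a, a — 5 nuclei, so 5 syllables.
σ1/σ2 boundary: /sfj/ splits as /s/ + /fj/ (/fj/ is the longest suffix that is a licit onset).
σ2/σ3 boundary: /jd/ splits as /j/ + /d/ (/d/ is the longest suffix that is a licit onset).
σ3/σ4 boundary: /frhw/; trying suffixes from longest down, /hw/ is the first permitted one, so coda /fr/ | onset /hw/.
σ4/σ5 boundary: /rwd/ splits as /rw/ + /d/ (/d/ is the longest suffix that is a licit onset).

fis.fjej.dufr.hwarw.daj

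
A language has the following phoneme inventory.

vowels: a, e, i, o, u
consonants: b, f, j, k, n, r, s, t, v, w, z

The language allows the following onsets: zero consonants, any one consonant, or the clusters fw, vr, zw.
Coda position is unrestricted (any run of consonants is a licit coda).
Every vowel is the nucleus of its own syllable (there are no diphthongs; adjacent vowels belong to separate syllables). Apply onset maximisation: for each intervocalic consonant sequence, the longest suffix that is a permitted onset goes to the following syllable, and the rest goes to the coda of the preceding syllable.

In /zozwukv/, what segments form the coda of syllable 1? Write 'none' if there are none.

Nuclei (vowels): o, u → 2 syllables.
/o…u/ gap (V1→V2): /zw/ is a licit onset in full, so it all attaches to the next syllable.
So the parse is zo.zwukv.
Syllable 1 is /zo/: onset /z/, nucleus /o/, coda ∅.

none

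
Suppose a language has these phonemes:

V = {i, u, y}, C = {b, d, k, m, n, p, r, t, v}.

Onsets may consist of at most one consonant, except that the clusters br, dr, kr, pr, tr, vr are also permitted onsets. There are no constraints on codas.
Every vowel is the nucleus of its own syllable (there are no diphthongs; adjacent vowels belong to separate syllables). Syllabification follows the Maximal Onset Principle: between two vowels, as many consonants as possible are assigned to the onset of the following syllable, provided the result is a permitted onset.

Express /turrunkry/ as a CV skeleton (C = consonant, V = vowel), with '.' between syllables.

CVC.CVC.CCV

The vowels are u, u, y — 3 nuclei, so 3 syllables.
V1 /u/ – V2 /u/: cluster /rr/ — the longest permitted-onset suffix is /r/; onset = /r/, preceding coda = /r/.
V2 /u/ – V3 /y/: /nkr/; trying suffixes from longest down, /kr/ is the first permitted one, so coda /n/ | onset /kr/.
Putting it together: tur.run.kry.
Mapping each syllable to C/V: /tur/ → CVC, /run/ → CVC, /kry/ → CCV.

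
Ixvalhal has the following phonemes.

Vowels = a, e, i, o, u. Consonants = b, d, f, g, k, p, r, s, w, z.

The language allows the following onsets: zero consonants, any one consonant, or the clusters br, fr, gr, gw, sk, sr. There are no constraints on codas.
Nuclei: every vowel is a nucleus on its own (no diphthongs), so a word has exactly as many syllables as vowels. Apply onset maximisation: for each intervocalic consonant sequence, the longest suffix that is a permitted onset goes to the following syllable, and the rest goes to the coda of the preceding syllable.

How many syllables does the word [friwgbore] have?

3

The vowels are i, o, e — 3 nuclei, so 3 syllables.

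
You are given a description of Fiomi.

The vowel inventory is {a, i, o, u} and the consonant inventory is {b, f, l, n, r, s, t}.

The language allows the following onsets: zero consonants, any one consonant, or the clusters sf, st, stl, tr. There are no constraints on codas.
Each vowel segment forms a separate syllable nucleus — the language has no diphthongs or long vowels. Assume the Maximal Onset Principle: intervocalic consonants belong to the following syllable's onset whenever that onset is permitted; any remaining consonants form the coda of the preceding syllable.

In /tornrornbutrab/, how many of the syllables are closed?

3

Nuclei (vowels): o, o, u, a → 4 syllables.
σ1/σ2 boundary: cluster /rnr/ — the longest permitted-onset suffix is /r/; onset = /r/, preceding coda = /rn/.
σ2/σ3 boundary: /rnb/; trying suffixes from longest down, /b/ is the first permitted one, so coda /rn/ | onset /b/.
σ3/σ4 boundary: cluster /tr/ — /tr/ is itself a permitted onset, so the whole cluster goes right; preceding coda = ∅.
So the parse is torn.rorn.bu.trab.
Classifying each syllable: /torn/ (closed), /rorn/ (closed), /bu/ (open), /trab/ (closed).
Closed syllables: 3.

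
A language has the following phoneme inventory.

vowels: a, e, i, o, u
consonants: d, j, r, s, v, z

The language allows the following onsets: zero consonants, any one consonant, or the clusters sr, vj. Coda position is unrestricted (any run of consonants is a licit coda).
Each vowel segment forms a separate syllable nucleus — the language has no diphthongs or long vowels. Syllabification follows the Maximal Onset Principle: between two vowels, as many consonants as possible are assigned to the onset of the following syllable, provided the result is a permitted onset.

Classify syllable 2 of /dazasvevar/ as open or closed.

closed

Nuclei (vowels): a, a, e, a → 4 syllables.
σ1/σ2 boundary: just /z/ — single C goes to the following onset.
σ2/σ3 boundary: /sv/; trying suffixes from longest down, /v/ is the first permitted one, so coda /s/ | onset /v/.
σ3/σ4 boundary: just /v/ — single C goes to the following onset.
Result: da.zas.ve.var.
Syllable 2 is /zas/ with coda /s/, so it is closed.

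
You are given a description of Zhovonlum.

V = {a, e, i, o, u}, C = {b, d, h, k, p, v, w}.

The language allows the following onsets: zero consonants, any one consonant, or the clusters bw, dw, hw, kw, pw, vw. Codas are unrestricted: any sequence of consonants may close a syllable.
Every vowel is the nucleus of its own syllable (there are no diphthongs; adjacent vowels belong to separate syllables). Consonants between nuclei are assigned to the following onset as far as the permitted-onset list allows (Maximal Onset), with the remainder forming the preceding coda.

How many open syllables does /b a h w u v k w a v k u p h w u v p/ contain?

1

Vowels present: a, u, a, u, u; each is a nucleus, giving 5 syllables.
V1 /a/ – V2 /u/: /hw/ is a licit onset in full, so it all attaches to the next syllable.
V2 /u/ – V3 /a/: cluster /vkw/ — the longest permitted-onset suffix is /kw/; onset = /kw/, preceding coda = /v/.
V3 /a/ – V4 /u/: cluster /vk/ — the longest permitted-onset suffix is /k/; onset = /k/, preceding coda = /v/.
V4 /u/ – V5 /u/: /phw/ splits as /p/ + /hw/ (/hw/ is the longest suffix that is a licit onset).
Syllabification: ba.hwuv.kwav.kup.hwuvp.
Classifying each syllable: /ba/ (open), /hwuv/ (closed), /kwav/ (closed), /kup/ (closed), /hwuvp/ (closed).
Open syllables: 1.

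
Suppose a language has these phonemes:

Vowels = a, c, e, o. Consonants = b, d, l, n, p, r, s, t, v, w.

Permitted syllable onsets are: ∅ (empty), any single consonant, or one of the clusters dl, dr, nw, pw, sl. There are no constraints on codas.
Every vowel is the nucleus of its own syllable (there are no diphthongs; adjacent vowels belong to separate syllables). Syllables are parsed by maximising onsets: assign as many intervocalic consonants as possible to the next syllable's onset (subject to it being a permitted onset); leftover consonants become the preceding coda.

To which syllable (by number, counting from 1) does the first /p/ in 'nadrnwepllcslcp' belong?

Vowels present: a, e, c, c; each is a nucleus, giving 4 syllables.
/a…e/ gap (V1→V2): cluster /drnw/ — the longest permitted-onset suffix is /nw/; onset = /nw/, preceding coda = /dr/.
/e…c/ gap (V2→V3): cluster /pll/ — the longest permitted-onset suffix is /l/; onset = /l/, preceding coda = /pl/.
/c…c/ gap (V3→V4): cluster /sl/ — /sl/ is itself a permitted onset, so the whole cluster goes right; preceding coda = ∅.
Putting it together: nadr.nwepl.lc.slcp.
The first /p/ is in the coda of syllable 2 (/nwepl/).

2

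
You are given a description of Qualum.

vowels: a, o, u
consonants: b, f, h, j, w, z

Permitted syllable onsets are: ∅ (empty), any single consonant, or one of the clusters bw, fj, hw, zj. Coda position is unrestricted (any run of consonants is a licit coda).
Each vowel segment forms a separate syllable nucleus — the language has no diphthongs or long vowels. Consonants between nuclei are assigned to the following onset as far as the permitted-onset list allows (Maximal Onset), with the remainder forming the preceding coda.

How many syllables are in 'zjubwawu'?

Nuclei (vowels): u, a, u → 3 syllables.

3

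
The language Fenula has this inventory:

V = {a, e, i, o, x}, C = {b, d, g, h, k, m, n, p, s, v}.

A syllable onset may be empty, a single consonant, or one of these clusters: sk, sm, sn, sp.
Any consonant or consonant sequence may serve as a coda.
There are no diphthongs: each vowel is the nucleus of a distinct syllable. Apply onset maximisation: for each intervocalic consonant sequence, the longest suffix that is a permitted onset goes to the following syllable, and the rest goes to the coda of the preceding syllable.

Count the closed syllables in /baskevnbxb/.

The vowels are a, e, x — 3 nuclei, so 3 syllables.
σ1/σ2 boundary: /sk/ — entire cluster is a permitted onset → onset /sk/, coda ∅.
σ2/σ3 boundary: /vnb/ — longest licit onset from the right is /b/, leaving /vn/ as coda.
Syllabification: ba.skevn.bxb.
Classifying each syllable: /ba/ (open), /skevn/ (closed), /bxb/ (closed).
Closed syllables: 2.

2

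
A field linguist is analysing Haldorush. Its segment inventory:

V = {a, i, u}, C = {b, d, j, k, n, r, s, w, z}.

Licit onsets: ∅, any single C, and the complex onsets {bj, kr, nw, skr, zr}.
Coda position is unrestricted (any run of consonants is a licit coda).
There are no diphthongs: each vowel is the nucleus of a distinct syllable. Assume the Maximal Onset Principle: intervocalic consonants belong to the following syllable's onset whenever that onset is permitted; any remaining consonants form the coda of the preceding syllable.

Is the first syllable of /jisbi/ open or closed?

closed

Vowels present: i, i; each is a nucleus, giving 2 syllables.
/i…i/ gap (V1→V2): cluster /sb/ — the longest permitted-onset suffix is /b/; onset = /b/, preceding coda = /s/.
Result: jis.bi.
Syllable 1 is /jis/ with coda /s/, so it is closed.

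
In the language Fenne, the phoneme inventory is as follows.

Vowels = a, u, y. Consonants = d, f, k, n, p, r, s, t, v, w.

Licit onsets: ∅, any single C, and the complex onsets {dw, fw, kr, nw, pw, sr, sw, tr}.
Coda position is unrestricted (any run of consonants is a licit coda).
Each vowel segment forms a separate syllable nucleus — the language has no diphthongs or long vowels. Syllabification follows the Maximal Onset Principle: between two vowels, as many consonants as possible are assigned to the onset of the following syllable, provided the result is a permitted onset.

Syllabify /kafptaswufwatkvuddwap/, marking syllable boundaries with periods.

kafp.ta.swu.fwatk.vud.dwap

The vowels are a, a, u, a, u, a — 6 nuclei, so 6 syllables.
V1 /a/ – V2 /a/: /fpt/; trying suffixes from longest down, /t/ is the first permitted one, so coda /fp/ | onset /t/.
V2 /a/ – V3 /u/: /sw/ — entire cluster is a permitted onset → onset /sw/, coda ∅.
V3 /u/ – V4 /a/: /fw/ is a licit onset in full, so it all attaches to the next syllable.
V4 /a/ – V5 /u/: /tkv/ — longest licit onset from the right is /v/, leaving /tk/ as coda.
V5 /u/ – V6 /a/: /ddw/ splits as /d/ + /dw/ (/dw/ is the longest suffix that is a licit onset).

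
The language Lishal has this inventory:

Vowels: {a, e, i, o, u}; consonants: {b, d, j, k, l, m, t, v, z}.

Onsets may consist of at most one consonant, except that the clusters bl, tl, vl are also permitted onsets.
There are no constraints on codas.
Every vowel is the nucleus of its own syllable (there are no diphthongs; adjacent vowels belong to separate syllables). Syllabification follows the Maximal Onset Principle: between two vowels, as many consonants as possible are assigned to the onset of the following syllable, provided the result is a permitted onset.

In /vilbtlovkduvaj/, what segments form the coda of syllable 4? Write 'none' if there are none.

Vowels present: i, o, u, a; each is a nucleus, giving 4 syllables.
/i…o/ gap (V1→V2): /lbtl/; trying suffixes from longest down, /tl/ is the first permitted one, so coda /lb/ | onset /tl/.
/o…u/ gap (V2→V3): /vkd/ — longest licit onset from the right is /d/, leaving /vk/ as coda.
/u…a/ gap (V3→V4): /v/ is a single consonant, so it becomes the next onset.
Result: vilb.tlovk.du.vaj.
Syllable 4 is /vaj/: onset /v/, nucleus /a/, coda /j/.

j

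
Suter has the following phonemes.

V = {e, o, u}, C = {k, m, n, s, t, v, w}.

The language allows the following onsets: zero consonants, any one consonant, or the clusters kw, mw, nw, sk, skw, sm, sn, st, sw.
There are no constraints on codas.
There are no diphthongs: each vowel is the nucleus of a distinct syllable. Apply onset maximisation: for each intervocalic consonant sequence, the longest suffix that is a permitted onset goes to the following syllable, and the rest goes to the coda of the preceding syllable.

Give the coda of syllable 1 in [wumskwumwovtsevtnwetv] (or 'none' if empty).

Vowels present: u, u, o, e, e; each is a nucleus, giving 5 syllables.
V1 /u/ – V2 /u/: /mskw/; trying suffixes from longest down, /skw/ is the first permitted one, so coda /m/ | onset /skw/.
V2 /u/ – V3 /o/: cluster /mw/ — /mw/ is itself a permitted onset, so the whole cluster goes right; preceding coda = ∅.
V3 /o/ – V4 /e/: cluster /vts/ — the longest permitted-onset suffix is /s/; onset = /s/, preceding coda = /vt/.
V4 /e/ – V5 /e/: /vtnw/ — longest licit onset from the right is /nw/, leaving /vt/ as coda.
Syllabification: wum.skwu.mwovt.sevt.nwetv.
Syllable 1 is /wum/: onset /w/, nucleus /u/, coda /m/.

m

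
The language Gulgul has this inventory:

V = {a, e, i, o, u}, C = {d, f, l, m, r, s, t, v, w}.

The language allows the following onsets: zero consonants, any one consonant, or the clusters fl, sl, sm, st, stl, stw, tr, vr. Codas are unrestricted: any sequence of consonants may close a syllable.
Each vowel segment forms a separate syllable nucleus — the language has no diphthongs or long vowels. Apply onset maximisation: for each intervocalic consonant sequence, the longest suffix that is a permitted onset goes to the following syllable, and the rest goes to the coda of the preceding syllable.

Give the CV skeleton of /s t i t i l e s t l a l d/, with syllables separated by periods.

CCV.CV.CV.CCCVCC

Nuclei (vowels): i, i, e, a → 4 syllables.
V1 /i/ – V2 /i/: /t/ → onset of the next syllable (single consonants are always licit onsets).
V2 /i/ – V3 /e/: /l/ is a single consonant, so it becomes the next onset.
V3 /e/ – V4 /a/: /stl/ — entire cluster is a permitted onset → onset /stl/, coda ∅.
Result: sti.ti.le.stlald.
Mapping each syllable to C/V: /sti/ → CCV, /ti/ → CV, /le/ → CV, /stlald/ → CCCVCC.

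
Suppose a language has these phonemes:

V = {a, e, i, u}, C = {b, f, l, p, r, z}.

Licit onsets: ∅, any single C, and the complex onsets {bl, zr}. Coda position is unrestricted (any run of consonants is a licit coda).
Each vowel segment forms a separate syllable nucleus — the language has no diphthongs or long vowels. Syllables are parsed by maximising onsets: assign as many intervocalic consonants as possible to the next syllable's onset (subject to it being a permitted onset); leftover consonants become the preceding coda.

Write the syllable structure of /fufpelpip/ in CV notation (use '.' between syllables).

The vowels are u, e, i — 3 nuclei, so 3 syllables.
σ1/σ2 boundary: /fp/ — longest licit onset from the right is /p/, leaving /f/ as coda.
σ2/σ3 boundary: /lp/ — longest licit onset from the right is /p/, leaving /l/ as coda.
Syllabification: fuf.pel.pip.
Mapping each syllable to C/V: /fuf/ → CVC, /pel/ → CVC, /pip/ → CVC.

CVC.CVC.CVC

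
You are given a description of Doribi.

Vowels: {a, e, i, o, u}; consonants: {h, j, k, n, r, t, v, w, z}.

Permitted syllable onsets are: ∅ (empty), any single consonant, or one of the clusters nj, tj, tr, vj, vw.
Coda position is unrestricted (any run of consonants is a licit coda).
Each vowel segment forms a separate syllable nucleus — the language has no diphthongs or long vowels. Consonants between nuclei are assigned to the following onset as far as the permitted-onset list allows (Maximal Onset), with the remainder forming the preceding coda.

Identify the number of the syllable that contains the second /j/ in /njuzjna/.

1

Nuclei (vowels): u, a → 2 syllables.
σ1/σ2 boundary: /zjn/; trying suffixes from longest down, /n/ is the first permitted one, so coda /zj/ | onset /n/.
Result: njuzj.na.
The second /j/ is in the coda of syllable 1 (/njuzj/).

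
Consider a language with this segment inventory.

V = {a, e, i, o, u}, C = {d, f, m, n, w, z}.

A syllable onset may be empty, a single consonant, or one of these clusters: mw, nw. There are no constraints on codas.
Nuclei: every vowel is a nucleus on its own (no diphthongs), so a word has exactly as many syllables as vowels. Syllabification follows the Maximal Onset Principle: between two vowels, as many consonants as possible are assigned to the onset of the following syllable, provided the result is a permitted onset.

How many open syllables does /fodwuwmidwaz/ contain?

The vowels are o, u, i, a — 4 nuclei, so 4 syllables.
Between /o/ (V1) and /u/ (V2): cluster /dw/ — the longest permitted-onset suffix is /w/; onset = /w/, preceding coda = /d/.
Between /u/ (V2) and /i/ (V3): /wm/ splits as /w/ + /m/ (/m/ is the longest suffix that is a licit onset).
Between /i/ (V3) and /a/ (V4): /dw/; trying suffixes from longest down, /w/ is the first permitted one, so coda /d/ | onset /w/.
So the parse is fod.wuw.mid.waz.
Classifying each syllable: /fod/ (closed), /wuw/ (closed), /mid/ (closed), /waz/ (closed).
Open syllables: 0.

0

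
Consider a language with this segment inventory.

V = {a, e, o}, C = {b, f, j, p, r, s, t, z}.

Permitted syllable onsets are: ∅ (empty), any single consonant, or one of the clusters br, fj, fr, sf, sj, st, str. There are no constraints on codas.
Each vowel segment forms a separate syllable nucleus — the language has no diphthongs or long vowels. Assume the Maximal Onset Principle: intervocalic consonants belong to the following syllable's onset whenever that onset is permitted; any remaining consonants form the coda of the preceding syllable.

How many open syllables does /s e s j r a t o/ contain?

2

Vowels present: e, a, o; each is a nucleus, giving 3 syllables.
/e…a/ gap (V1→V2): /sjr/; trying suffixes from longest down, /r/ is the first permitted one, so coda /sj/ | onset /r/.
/a…o/ gap (V2→V3): /t/ is a single consonant, so it becomes the next onset.
So the parse is sesj.ra.to.
Classifying each syllable: /sesj/ (closed), /ra/ (open), /to/ (open).
Open syllables: 2.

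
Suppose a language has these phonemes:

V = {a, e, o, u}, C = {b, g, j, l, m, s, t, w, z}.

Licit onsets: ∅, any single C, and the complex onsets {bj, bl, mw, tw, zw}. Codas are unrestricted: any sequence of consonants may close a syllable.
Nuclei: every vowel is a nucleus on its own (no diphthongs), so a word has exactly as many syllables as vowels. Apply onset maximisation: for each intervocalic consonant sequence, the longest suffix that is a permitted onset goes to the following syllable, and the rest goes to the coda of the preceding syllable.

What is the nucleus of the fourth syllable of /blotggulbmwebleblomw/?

e

Nuclei (vowels): o, u, e, e, o → 5 syllables.
The fourth nucleus (vowel 4 from the left) is /e/.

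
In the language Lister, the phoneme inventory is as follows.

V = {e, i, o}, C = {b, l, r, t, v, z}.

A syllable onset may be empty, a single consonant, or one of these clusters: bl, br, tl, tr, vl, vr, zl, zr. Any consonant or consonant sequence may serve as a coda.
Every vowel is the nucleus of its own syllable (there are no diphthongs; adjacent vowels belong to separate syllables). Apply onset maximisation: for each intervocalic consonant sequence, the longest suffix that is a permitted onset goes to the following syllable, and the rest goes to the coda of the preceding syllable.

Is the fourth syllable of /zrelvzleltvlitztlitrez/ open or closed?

The vowels are e, e, i, i, e — 5 nuclei, so 5 syllables.
σ1/σ2 boundary: cluster /lvzl/ — the longest permitted-onset suffix is /zl/; onset = /zl/, preceding coda = /lv/.
σ2/σ3 boundary: /ltvl/ — longest licit onset from the right is /vl/, leaving /lt/ as coda.
σ3/σ4 boundary: cluster /tztl/ — the longest permitted-onset suffix is /tl/; onset = /tl/, preceding coda = /tz/.
σ4/σ5 boundary: /tr/ — entire cluster is a permitted onset → onset /tr/, coda ∅.
So the parse is zrelv.zlelt.vlitz.tli.trez.
Syllable 4 is /tli/; it ends in its nucleus with no coda, so it is open.

open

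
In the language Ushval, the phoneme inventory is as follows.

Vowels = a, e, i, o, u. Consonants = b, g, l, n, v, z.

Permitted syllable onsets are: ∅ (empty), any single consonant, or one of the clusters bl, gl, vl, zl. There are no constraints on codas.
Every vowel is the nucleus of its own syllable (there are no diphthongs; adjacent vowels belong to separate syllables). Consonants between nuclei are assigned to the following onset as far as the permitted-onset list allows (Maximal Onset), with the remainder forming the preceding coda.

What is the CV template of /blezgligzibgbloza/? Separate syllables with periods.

The vowels are e, i, i, o, a — 5 nuclei, so 5 syllables.
/e…i/ gap (V1→V2): /zgl/; trying suffixes from longest down, /gl/ is the first permitted one, so coda /z/ | onset /gl/.
/i…i/ gap (V2→V3): /gz/ — longest licit onset from the right is /z/, leaving /g/ as coda.
/i…o/ gap (V3→V4): cluster /bgbl/ — the longest permitted-onset suffix is /bl/; onset = /bl/, preceding coda = /bg/.
/o…a/ gap (V4→V5): just /z/ — single C goes to the following onset.
Putting it together: blez.glig.zibg.blo.za.
Mapping each syllable to C/V: /blez/ → CCVC, /glig/ → CCVC, /zibg/ → CVCC, /blo/ → CCV, /za/ → CV.

CCVC.CCVC.CVCC.CCV.CV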